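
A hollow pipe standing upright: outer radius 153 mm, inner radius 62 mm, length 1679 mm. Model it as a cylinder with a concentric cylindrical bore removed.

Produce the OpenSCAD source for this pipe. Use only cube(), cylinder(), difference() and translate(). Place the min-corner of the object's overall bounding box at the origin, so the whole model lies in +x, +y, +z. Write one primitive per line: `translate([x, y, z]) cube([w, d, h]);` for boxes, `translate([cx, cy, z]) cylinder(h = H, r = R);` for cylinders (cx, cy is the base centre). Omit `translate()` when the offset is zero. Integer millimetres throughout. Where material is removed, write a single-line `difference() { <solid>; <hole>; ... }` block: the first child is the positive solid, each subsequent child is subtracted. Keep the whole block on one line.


difference() { translate([153, 153, 0]) cylinder(h = 1679, r = 153); translate([153, 153, 0]) cylinder(h = 1679, r = 62); }


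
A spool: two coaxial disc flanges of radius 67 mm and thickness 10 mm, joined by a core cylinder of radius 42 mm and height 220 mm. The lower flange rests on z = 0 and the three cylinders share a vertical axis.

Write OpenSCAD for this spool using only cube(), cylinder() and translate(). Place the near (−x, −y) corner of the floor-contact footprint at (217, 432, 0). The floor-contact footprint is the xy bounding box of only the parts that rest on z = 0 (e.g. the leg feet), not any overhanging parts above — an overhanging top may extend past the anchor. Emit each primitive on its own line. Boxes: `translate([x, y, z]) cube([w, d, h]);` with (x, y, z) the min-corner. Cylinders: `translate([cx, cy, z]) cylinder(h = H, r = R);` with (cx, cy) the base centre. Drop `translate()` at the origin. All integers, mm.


translate([284, 499, 0]) cylinder(h = 10, r = 67);
translate([284, 499, 10]) cylinder(h = 220, r = 42);
translate([284, 499, 230]) cylinder(h = 10, r = 67);


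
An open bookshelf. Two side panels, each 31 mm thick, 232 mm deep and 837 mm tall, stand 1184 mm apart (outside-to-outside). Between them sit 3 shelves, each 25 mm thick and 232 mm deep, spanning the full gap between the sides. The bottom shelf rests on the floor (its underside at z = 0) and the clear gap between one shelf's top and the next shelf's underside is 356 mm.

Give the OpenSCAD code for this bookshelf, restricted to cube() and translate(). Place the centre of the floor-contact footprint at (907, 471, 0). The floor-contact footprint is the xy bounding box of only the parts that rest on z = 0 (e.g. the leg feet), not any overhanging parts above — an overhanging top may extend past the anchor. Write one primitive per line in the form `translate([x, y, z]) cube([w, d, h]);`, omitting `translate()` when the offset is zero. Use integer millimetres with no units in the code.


translate([315, 355, 0]) cube([31, 232, 837]);
translate([1468, 355, 0]) cube([31, 232, 837]);
translate([346, 355, 0]) cube([1122, 232, 25]);
translate([346, 355, 381]) cube([1122, 232, 25]);
translate([346, 355, 762]) cube([1122, 232, 25]);


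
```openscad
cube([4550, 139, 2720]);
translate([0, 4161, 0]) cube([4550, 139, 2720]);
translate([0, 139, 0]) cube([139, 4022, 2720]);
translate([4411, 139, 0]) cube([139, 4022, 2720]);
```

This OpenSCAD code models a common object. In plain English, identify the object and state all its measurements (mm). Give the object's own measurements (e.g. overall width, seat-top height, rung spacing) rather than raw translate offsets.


The wall frame of a small rectangular building: four walls, each 2720 mm tall and 139 mm thick, enclosing a footprint 4550 mm (x) by 4300 mm (y) outside-to-outside, with no floor or roof. The front and back walls (the −y and +y sides) span the full width; the two side walls fit between them.


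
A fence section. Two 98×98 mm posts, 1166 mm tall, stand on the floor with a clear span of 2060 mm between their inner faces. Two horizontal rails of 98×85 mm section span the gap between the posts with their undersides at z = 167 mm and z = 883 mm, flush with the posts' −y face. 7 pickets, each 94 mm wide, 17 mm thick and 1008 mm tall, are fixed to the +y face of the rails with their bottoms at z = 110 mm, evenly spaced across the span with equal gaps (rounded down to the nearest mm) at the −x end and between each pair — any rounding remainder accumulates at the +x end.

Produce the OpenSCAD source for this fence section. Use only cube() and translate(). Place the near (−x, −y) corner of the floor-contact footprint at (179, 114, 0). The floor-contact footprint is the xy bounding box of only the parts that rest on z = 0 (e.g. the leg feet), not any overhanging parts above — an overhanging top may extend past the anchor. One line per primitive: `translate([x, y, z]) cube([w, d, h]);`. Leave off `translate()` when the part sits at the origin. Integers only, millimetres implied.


translate([179, 114, 0]) cube([98, 98, 1166]);
translate([2337, 114, 0]) cube([98, 98, 1166]);
translate([277, 114, 167]) cube([2060, 98, 85]);
translate([277, 114, 883]) cube([2060, 98, 85]);
translate([452, 212, 110]) cube([94, 17, 1008]);
translate([721, 212, 110]) cube([94, 17, 1008]);
translate([990, 212, 110]) cube([94, 17, 1008]);
translate([1259, 212, 110]) cube([94, 17, 1008]);
translate([1528, 212, 110]) cube([94, 17, 1008]);
translate([1797, 212, 110]) cube([94, 17, 1008]);
translate([2066, 212, 110]) cube([94, 17, 1008]);


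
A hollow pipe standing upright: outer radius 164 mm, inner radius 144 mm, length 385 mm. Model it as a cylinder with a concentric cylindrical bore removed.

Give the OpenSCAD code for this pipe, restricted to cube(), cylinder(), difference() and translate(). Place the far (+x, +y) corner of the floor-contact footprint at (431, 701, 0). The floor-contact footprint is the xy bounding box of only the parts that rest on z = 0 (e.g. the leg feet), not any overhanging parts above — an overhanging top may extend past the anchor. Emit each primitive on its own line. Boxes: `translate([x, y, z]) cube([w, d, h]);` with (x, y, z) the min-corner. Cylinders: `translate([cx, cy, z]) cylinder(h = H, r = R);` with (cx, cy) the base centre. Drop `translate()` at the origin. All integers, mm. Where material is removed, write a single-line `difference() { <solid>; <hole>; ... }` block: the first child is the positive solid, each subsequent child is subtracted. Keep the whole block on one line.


difference() { translate([267, 537, 0]) cylinder(h = 385, r = 164); translate([267, 537, 0]) cylinder(h = 385, r = 144); }


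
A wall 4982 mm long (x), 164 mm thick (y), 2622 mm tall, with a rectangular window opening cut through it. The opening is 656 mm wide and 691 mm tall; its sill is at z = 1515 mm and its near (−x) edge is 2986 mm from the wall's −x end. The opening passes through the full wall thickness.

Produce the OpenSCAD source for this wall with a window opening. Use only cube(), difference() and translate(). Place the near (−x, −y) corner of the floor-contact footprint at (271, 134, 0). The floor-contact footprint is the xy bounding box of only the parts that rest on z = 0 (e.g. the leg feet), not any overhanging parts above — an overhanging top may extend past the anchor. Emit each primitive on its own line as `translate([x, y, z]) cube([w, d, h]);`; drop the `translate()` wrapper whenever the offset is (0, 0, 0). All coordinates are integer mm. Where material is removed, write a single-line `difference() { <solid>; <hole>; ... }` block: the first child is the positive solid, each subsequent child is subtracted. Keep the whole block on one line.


difference() { translate([271, 134, 0]) cube([4982, 164, 2622]); translate([3257, 134, 1515]) cube([656, 164, 691]); }


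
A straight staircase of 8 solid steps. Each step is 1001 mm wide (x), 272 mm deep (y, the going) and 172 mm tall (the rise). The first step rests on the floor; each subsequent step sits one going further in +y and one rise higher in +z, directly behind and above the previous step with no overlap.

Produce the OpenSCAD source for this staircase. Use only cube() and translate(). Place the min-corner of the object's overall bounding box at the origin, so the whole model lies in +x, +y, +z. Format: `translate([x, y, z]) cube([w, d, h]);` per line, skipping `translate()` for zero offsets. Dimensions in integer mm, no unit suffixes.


cube([1001, 272, 172]);
translate([0, 272, 172]) cube([1001, 272, 172]);
translate([0, 544, 344]) cube([1001, 272, 172]);
translate([0, 816, 516]) cube([1001, 272, 172]);
translate([0, 1088, 688]) cube([1001, 272, 172]);
translate([0, 1360, 860]) cube([1001, 272, 172]);
translate([0, 1632, 1032]) cube([1001, 272, 172]);
translate([0, 1904, 1204]) cube([1001, 272, 172]);


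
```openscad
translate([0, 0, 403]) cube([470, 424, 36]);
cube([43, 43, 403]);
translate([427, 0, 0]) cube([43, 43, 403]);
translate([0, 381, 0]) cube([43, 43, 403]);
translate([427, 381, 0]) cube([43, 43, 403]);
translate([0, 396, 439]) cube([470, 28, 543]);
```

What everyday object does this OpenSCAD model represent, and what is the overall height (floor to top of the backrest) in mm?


A chair. The overall height is 982 mm.

A slab on four corner posts with a tall panel at the back — a chair. The seat slab sits at z = 403 with thickness 36, and the 543 mm backrest starts at the seat top, so the overall height is 403 + 36 + 543 = 982 mm.


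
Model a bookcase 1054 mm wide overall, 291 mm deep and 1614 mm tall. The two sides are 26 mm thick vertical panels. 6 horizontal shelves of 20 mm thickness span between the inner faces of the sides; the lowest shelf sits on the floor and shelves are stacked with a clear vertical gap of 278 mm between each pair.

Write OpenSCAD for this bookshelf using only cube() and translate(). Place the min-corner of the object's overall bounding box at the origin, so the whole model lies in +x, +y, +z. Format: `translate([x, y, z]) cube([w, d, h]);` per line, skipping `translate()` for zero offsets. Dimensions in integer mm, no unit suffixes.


cube([26, 291, 1614]);
translate([1028, 0, 0]) cube([26, 291, 1614]);
translate([26, 0, 0]) cube([1002, 291, 20]);
translate([26, 0, 298]) cube([1002, 291, 20]);
translate([26, 0, 596]) cube([1002, 291, 20]);
translate([26, 0, 894]) cube([1002, 291, 20]);
translate([26, 0, 1192]) cube([1002, 291, 20]);
translate([26, 0, 1490]) cube([1002, 291, 20]);


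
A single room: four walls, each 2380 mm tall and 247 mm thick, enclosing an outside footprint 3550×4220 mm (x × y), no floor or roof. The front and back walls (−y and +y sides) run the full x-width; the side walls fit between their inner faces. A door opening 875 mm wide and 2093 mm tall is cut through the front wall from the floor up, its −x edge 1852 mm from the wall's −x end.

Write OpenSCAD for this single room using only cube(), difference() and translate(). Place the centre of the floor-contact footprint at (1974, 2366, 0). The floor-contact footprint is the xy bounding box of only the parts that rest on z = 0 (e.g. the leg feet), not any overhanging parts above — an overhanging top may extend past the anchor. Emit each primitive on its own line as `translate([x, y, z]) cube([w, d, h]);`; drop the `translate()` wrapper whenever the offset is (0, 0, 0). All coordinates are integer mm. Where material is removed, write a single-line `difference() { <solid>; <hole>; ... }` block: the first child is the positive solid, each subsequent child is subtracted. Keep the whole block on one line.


difference() { translate([199, 256, 0]) cube([3550, 247, 2380]); translate([2051, 256, 0]) cube([875, 247, 2093]); }
translate([199, 4229, 0]) cube([3550, 247, 2380]);
translate([199, 503, 0]) cube([247, 3726, 2380]);
translate([3502, 503, 0]) cube([247, 3726, 2380]);


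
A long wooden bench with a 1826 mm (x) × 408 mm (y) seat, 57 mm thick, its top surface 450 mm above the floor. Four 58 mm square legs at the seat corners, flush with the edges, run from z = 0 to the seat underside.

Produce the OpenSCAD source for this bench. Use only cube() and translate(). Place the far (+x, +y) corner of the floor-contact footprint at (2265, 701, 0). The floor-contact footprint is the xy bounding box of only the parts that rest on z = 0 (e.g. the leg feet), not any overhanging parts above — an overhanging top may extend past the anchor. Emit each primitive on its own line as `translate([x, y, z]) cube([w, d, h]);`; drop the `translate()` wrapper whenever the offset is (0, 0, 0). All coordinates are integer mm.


translate([439, 293, 393]) cube([1826, 408, 57]);
translate([439, 293, 0]) cube([58, 58, 393]);
translate([439, 643, 0]) cube([58, 58, 393]);
translate([2207, 293, 0]) cube([58, 58, 393]);
translate([2207, 643, 0]) cube([58, 58, 393]);


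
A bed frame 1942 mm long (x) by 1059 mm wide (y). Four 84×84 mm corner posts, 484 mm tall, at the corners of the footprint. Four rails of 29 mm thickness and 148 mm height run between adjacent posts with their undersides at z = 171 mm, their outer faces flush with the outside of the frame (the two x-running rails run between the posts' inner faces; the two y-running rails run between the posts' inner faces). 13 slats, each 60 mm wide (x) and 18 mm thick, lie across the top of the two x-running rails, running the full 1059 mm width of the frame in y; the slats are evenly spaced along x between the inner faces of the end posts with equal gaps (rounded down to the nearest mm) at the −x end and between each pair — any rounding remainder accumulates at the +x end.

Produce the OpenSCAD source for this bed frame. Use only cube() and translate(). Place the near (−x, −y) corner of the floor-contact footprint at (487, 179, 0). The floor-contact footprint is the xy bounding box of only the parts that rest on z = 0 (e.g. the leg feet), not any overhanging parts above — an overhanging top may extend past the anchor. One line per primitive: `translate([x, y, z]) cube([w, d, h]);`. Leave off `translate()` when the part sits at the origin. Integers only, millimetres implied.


translate([487, 179, 0]) cube([84, 84, 484]);
translate([487, 1154, 0]) cube([84, 84, 484]);
translate([2345, 179, 0]) cube([84, 84, 484]);
translate([2345, 1154, 0]) cube([84, 84, 484]);
translate([571, 179, 171]) cube([1774, 29, 148]);
translate([571, 1209, 171]) cube([1774, 29, 148]);
translate([487, 263, 171]) cube([29, 891, 148]);
translate([2400, 263, 171]) cube([29, 891, 148]);
translate([642, 179, 319]) cube([60, 1059, 18]);
translate([773, 179, 319]) cube([60, 1059, 18]);
translate([904, 179, 319]) cube([60, 1059, 18]);
translate([1035, 179, 319]) cube([60, 1059, 18]);
translate([1166, 179, 319]) cube([60, 1059, 18]);
translate([1297, 179, 319]) cube([60, 1059, 18]);
translate([1428, 179, 319]) cube([60, 1059, 18]);
translate([1559, 179, 319]) cube([60, 1059, 18]);
translate([1690, 179, 319]) cube([60, 1059, 18]);
translate([1821, 179, 319]) cube([60, 1059, 18]);
translate([1952, 179, 319]) cube([60, 1059, 18]);
translate([2083, 179, 319]) cube([60, 1059, 18]);
translate([2214, 179, 319]) cube([60, 1059, 18]);


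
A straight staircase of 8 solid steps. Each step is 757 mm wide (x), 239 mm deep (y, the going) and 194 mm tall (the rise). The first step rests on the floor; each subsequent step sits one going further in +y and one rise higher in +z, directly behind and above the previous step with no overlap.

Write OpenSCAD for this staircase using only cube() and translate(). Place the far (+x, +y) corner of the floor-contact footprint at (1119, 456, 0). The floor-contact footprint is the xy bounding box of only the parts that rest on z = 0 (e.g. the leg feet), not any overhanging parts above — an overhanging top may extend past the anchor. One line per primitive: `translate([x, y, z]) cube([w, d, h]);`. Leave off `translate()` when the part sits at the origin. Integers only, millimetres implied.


translate([362, 217, 0]) cube([757, 239, 194]);
translate([362, 456, 194]) cube([757, 239, 194]);
translate([362, 695, 388]) cube([757, 239, 194]);
translate([362, 934, 582]) cube([757, 239, 194]);
translate([362, 1173, 776]) cube([757, 239, 194]);
translate([362, 1412, 970]) cube([757, 239, 194]);
translate([362, 1651, 1164]) cube([757, 239, 194]);
translate([362, 1890, 1358]) cube([757, 239, 194]);


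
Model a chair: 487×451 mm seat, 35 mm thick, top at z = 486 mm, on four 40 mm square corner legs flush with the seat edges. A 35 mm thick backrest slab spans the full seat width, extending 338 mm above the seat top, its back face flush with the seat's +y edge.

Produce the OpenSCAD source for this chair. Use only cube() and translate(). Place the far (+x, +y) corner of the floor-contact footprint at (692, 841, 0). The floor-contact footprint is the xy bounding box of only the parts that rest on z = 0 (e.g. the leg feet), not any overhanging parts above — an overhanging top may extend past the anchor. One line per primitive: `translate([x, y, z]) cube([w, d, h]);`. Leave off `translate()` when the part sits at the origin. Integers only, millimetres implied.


translate([205, 390, 451]) cube([487, 451, 35]);
translate([205, 390, 0]) cube([40, 40, 451]);
translate([652, 390, 0]) cube([40, 40, 451]);
translate([205, 801, 0]) cube([40, 40, 451]);
translate([652, 801, 0]) cube([40, 40, 451]);
translate([205, 806, 486]) cube([487, 35, 338]);


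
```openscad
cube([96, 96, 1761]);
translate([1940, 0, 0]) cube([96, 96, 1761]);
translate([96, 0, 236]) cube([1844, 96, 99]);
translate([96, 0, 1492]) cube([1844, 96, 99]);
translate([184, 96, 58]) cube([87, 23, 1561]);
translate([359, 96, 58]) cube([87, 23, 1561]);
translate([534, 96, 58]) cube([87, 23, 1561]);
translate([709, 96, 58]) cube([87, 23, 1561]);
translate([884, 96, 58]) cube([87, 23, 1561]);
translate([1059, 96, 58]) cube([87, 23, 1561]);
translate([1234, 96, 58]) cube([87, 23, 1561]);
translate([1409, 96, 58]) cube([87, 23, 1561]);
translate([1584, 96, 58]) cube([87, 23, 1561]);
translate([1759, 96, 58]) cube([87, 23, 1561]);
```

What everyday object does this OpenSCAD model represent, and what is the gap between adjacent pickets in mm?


A fence section. The picket gap is 88 mm.

Two posts, two rails, 10 pickets — a fence section. Span 1844 mm holds 10 pickets of 87 mm with 11 equal gaps: ⌊(1844 − 10·87) / 11⌋ = 88 mm.


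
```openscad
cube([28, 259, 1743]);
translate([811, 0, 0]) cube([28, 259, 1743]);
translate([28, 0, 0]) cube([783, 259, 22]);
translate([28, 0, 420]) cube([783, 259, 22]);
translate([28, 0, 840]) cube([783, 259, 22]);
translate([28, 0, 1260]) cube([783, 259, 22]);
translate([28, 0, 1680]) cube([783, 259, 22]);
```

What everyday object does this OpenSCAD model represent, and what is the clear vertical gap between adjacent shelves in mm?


A bookshelf. The clear shelf gap is 398 mm.

Two tall side panels with 5 horizontal boards between them — a bookshelf. The first two shelf undersides are at z = 0 and z = 420; with shelf thickness 22, the clear gap is 420 − 0 − 22 = 398 mm.


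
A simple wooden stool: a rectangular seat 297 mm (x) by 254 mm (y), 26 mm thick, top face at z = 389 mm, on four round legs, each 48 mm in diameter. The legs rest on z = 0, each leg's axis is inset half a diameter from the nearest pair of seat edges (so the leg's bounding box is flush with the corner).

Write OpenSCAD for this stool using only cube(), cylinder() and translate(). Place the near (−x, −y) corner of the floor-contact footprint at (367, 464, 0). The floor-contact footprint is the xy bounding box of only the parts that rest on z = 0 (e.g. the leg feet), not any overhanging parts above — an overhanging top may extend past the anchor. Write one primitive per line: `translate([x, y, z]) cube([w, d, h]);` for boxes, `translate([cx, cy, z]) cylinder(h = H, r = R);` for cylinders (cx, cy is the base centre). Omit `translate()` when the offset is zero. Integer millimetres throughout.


translate([367, 464, 363]) cube([297, 254, 26]);
translate([391, 488, 0]) cylinder(h = 363, r = 24);
translate([640, 488, 0]) cylinder(h = 363, r = 24);
translate([391, 694, 0]) cylinder(h = 363, r = 24);
translate([640, 694, 0]) cylinder(h = 363, r = 24);


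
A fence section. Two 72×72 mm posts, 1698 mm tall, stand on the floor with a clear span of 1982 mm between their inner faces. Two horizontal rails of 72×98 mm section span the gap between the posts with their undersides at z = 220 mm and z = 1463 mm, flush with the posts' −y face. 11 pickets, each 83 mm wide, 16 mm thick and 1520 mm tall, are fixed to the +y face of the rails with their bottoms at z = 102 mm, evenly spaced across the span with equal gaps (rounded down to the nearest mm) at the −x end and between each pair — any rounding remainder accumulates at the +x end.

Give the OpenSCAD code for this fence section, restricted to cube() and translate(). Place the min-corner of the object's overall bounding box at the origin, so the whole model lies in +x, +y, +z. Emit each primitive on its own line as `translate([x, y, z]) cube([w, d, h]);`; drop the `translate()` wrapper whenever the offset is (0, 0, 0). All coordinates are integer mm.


cube([72, 72, 1698]);
translate([2054, 0, 0]) cube([72, 72, 1698]);
translate([72, 0, 220]) cube([1982, 72, 98]);
translate([72, 0, 1463]) cube([1982, 72, 98]);
translate([161, 72, 102]) cube([83, 16, 1520]);
translate([333, 72, 102]) cube([83, 16, 1520]);
translate([505, 72, 102]) cube([83, 16, 1520]);
translate([677, 72, 102]) cube([83, 16, 1520]);
translate([849, 72, 102]) cube([83, 16, 1520]);
translate([1021, 72, 102]) cube([83, 16, 1520]);
translate([1193, 72, 102]) cube([83, 16, 1520]);
translate([1365, 72, 102]) cube([83, 16, 1520]);
translate([1537, 72, 102]) cube([83, 16, 1520]);
translate([1709, 72, 102]) cube([83, 16, 1520]);
translate([1881, 72, 102]) cube([83, 16, 1520]);


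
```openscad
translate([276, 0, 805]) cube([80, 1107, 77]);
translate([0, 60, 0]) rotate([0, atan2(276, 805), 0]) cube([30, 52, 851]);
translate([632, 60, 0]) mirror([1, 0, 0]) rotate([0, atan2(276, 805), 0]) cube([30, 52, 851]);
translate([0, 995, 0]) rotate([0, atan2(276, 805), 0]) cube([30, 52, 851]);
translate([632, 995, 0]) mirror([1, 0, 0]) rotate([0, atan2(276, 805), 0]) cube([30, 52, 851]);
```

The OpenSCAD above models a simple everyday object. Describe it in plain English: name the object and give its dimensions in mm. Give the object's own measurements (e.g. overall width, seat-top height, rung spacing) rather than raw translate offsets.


A sawhorse. A 80×1107×77 mm beam (x, y, z) sits on two A-frame leg pairs. Each pair is two raked legs of 30×52 mm section (52 mm along y) splaying symmetrically in x. Each leg rises 805 mm vertically over 276 mm of horizontal reach and is 851 mm long along its own axis. Every leg's outer bottom edge rests on the floor and its outer top edge meets a bottom edge of the beam — the left legs (tilting toward +x) meet the beam's −x bottom edge, the right legs (their mirror images, tilting toward −x) meet its +x bottom edge — so the leg tops tuck under the beam, the beam's underside is 805 mm above the floor, and the feet are 632 mm apart outside-to-outside with the beam centred between them. The two leg pairs are set in 60 mm from either end of the beam.


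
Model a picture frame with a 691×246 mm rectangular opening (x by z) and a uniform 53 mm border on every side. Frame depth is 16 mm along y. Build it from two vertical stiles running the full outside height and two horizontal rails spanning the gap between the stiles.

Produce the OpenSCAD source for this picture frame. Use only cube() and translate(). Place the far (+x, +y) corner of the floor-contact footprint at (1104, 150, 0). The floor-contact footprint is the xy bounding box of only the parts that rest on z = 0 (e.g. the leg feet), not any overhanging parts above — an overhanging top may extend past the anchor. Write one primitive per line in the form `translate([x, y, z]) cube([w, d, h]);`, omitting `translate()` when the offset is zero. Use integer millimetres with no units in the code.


translate([307, 134, 0]) cube([53, 16, 352]);
translate([1051, 134, 0]) cube([53, 16, 352]);
translate([360, 134, 0]) cube([691, 16, 53]);
translate([360, 134, 299]) cube([691, 16, 53]);


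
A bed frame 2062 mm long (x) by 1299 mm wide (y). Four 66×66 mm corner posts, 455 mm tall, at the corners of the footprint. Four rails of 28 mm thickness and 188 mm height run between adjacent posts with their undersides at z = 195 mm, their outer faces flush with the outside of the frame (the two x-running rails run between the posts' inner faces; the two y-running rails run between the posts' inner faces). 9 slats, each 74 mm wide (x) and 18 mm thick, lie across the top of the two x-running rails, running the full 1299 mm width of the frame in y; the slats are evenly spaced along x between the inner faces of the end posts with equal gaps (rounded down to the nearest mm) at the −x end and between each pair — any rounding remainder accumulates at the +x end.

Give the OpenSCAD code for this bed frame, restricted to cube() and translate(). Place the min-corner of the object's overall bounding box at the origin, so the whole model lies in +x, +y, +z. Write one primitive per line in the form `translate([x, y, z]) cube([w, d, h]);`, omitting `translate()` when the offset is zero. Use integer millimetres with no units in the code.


cube([66, 66, 455]);
translate([0, 1233, 0]) cube([66, 66, 455]);
translate([1996, 0, 0]) cube([66, 66, 455]);
translate([1996, 1233, 0]) cube([66, 66, 455]);
translate([66, 0, 195]) cube([1930, 28, 188]);
translate([66, 1271, 195]) cube([1930, 28, 188]);
translate([0, 66, 195]) cube([28, 1167, 188]);
translate([2034, 66, 195]) cube([28, 1167, 188]);
translate([192, 0, 383]) cube([74, 1299, 18]);
translate([392, 0, 383]) cube([74, 1299, 18]);
translate([592, 0, 383]) cube([74, 1299, 18]);
translate([792, 0, 383]) cube([74, 1299, 18]);
translate([992, 0, 383]) cube([74, 1299, 18]);
translate([1192, 0, 383]) cube([74, 1299, 18]);
translate([1392, 0, 383]) cube([74, 1299, 18]);
translate([1592, 0, 383]) cube([74, 1299, 18]);
translate([1792, 0, 383]) cube([74, 1299, 18]);


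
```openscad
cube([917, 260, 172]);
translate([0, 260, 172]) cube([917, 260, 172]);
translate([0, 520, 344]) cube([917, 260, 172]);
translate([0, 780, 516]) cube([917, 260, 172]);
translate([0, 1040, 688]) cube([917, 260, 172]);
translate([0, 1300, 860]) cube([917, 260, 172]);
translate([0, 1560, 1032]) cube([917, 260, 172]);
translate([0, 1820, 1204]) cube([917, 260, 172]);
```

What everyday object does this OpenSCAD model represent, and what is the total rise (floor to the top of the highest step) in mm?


A staircase. The total rise is 1376 mm.

8 identical blocks, each offset up and back from the previous — a staircase. Each step is 172 mm tall and there are 8 of them, so the total rise is 8 × 172 = 1376 mm.


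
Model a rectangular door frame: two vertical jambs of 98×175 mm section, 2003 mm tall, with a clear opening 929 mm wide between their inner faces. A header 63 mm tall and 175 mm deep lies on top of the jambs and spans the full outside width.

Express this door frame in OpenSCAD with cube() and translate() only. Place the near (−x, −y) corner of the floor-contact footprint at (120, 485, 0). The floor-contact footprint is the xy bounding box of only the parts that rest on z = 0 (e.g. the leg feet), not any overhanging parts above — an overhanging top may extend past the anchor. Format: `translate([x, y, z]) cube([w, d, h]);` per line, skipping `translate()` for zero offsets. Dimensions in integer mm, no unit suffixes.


translate([120, 485, 0]) cube([98, 175, 2003]);
translate([1147, 485, 0]) cube([98, 175, 2003]);
translate([120, 485, 2003]) cube([1125, 175, 63]);


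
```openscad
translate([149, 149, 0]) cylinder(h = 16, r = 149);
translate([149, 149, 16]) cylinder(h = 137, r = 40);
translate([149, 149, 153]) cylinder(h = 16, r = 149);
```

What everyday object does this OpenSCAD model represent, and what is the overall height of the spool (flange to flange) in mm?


A spool. The overall height is 169 mm.

Three coaxial cylinders, large–small–large — a spool. Two 16 mm flanges and a 137 mm core give 16 + 137 + 16 = 169 mm.


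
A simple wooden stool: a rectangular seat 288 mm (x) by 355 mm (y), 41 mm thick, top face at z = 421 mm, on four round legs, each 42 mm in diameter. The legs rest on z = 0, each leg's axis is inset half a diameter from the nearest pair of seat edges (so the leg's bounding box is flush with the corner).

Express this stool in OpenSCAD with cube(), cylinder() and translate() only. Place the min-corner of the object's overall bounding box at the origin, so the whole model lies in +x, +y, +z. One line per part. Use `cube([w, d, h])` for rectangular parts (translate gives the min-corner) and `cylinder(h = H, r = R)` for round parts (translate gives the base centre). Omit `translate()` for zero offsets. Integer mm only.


translate([0, 0, 380]) cube([288, 355, 41]);
translate([21, 21, 0]) cylinder(h = 380, r = 21);
translate([267, 21, 0]) cylinder(h = 380, r = 21);
translate([21, 334, 0]) cylinder(h = 380, r = 21);
translate([267, 334, 0]) cylinder(h = 380, r = 21);


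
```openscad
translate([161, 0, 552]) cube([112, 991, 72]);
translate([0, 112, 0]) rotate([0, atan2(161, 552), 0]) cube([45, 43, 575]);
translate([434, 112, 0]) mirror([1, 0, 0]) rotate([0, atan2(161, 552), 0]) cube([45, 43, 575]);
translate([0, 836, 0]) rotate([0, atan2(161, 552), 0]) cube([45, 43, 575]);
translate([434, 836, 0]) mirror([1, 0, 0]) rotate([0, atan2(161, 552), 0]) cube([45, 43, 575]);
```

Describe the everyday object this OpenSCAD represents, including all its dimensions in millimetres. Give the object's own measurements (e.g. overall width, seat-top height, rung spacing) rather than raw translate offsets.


A sawhorse. A 112×991×72 mm beam (x, y, z) sits on two A-frame leg pairs. Each pair is two raked legs of 45×43 mm section (43 mm along y) splaying symmetrically in x. Each leg rises 552 mm vertically over 161 mm of horizontal reach and is 575 mm long along its own axis. Every leg's outer bottom edge rests on the floor and its outer top edge meets a bottom edge of the beam — the left legs (tilting toward +x) meet the beam's −x bottom edge, the right legs (their mirror images, tilting toward −x) meet its +x bottom edge — so the leg tops tuck under the beam, the beam's underside is 552 mm above the floor, and the feet are 434 mm apart outside-to-outside with the beam centred between them. The two leg pairs are set in 112 mm from either end of the beam.


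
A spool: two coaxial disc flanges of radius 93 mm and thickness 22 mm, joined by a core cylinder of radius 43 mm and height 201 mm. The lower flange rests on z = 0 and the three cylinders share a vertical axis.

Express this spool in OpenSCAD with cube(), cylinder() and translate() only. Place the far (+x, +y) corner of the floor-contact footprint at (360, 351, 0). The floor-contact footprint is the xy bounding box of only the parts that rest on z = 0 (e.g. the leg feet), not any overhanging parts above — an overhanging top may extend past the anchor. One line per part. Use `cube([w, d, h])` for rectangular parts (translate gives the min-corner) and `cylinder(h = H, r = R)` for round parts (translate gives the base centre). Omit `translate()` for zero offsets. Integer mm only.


translate([267, 258, 0]) cylinder(h = 22, r = 93);
translate([267, 258, 22]) cylinder(h = 201, r = 43);
translate([267, 258, 223]) cylinder(h = 22, r = 93);


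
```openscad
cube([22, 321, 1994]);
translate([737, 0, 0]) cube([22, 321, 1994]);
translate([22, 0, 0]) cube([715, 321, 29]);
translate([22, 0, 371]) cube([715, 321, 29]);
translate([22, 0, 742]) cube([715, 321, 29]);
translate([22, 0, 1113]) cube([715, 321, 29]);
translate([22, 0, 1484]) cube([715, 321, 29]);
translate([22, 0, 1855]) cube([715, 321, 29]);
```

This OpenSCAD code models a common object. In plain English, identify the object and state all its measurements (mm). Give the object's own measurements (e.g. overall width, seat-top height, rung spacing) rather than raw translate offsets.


An open bookshelf. Two side panels, each 22 mm thick, 321 mm deep and 1994 mm tall, stand 759 mm apart (outside-to-outside). Between them sit 6 shelves, each 29 mm thick and 321 mm deep, spanning the full gap between the sides. The bottom shelf rests on the floor (its underside at z = 0) and the clear gap between one shelf's top and the next shelf's underside is 342 mm.


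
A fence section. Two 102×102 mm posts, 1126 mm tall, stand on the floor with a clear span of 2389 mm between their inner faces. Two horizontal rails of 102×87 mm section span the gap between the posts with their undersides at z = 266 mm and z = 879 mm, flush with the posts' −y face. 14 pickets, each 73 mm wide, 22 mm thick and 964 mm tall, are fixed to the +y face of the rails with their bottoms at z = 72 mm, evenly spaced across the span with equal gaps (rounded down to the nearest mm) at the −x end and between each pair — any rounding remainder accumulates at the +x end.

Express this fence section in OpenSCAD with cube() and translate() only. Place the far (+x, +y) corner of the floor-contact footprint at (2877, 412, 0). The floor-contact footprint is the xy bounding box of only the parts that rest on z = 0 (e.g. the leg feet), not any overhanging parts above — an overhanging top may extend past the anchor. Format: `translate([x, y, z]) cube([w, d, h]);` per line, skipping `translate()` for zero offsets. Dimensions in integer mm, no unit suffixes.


translate([284, 310, 0]) cube([102, 102, 1126]);
translate([2775, 310, 0]) cube([102, 102, 1126]);
translate([386, 310, 266]) cube([2389, 102, 87]);
translate([386, 310, 879]) cube([2389, 102, 87]);
translate([477, 412, 72]) cube([73, 22, 964]);
translate([641, 412, 72]) cube([73, 22, 964]);
translate([805, 412, 72]) cube([73, 22, 964]);
translate([969, 412, 72]) cube([73, 22, 964]);
translate([1133, 412, 72]) cube([73, 22, 964]);
translate([1297, 412, 72]) cube([73, 22, 964]);
translate([1461, 412, 72]) cube([73, 22, 964]);
translate([1625, 412, 72]) cube([73, 22, 964]);
translate([1789, 412, 72]) cube([73, 22, 964]);
translate([1953, 412, 72]) cube([73, 22, 964]);
translate([2117, 412, 72]) cube([73, 22, 964]);
translate([2281, 412, 72]) cube([73, 22, 964]);
translate([2445, 412, 72]) cube([73, 22, 964]);
translate([2609, 412, 72]) cube([73, 22, 964]);


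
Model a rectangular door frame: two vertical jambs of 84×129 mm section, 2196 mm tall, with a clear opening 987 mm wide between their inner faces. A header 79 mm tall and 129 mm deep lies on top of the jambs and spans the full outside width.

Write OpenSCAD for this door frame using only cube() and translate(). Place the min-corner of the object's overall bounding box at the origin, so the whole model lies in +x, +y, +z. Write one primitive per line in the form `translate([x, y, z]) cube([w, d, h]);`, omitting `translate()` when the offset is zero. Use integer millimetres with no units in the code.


cube([84, 129, 2196]);
translate([1071, 0, 0]) cube([84, 129, 2196]);
translate([0, 0, 2196]) cube([1155, 129, 79]);


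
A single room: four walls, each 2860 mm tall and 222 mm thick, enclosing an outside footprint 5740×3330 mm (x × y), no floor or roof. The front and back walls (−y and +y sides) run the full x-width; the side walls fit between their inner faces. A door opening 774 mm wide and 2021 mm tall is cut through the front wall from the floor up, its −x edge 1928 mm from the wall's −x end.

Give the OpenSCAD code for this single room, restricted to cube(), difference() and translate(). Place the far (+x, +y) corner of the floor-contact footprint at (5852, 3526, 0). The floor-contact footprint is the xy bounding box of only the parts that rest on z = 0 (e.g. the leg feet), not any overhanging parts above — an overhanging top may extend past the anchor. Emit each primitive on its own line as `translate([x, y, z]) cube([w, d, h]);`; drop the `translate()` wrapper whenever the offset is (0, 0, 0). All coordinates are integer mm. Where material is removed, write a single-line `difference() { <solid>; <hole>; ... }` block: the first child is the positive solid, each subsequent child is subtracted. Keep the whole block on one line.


difference() { translate([112, 196, 0]) cube([5740, 222, 2860]); translate([2040, 196, 0]) cube([774, 222, 2021]); }
translate([112, 3304, 0]) cube([5740, 222, 2860]);
translate([112, 418, 0]) cube([222, 2886, 2860]);
translate([5630, 418, 0]) cube([222, 2886, 2860]);


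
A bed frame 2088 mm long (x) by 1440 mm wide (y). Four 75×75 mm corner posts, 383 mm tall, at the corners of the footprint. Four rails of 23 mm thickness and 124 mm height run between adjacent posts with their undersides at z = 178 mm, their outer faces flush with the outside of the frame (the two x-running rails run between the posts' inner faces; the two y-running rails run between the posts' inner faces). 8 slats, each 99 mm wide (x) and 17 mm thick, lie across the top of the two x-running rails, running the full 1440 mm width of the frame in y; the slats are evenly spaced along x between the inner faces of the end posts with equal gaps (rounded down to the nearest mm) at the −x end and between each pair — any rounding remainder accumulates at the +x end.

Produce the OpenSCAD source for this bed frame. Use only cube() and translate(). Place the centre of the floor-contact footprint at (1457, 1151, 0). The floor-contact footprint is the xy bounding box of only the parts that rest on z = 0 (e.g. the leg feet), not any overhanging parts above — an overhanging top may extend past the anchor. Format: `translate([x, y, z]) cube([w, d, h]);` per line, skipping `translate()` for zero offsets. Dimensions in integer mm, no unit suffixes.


translate([413, 431, 0]) cube([75, 75, 383]);
translate([413, 1796, 0]) cube([75, 75, 383]);
translate([2426, 431, 0]) cube([75, 75, 383]);
translate([2426, 1796, 0]) cube([75, 75, 383]);
translate([488, 431, 178]) cube([1938, 23, 124]);
translate([488, 1848, 178]) cube([1938, 23, 124]);
translate([413, 506, 178]) cube([23, 1290, 124]);
translate([2478, 506, 178]) cube([23, 1290, 124]);
translate([615, 431, 302]) cube([99, 1440, 17]);
translate([841, 431, 302]) cube([99, 1440, 17]);
translate([1067, 431, 302]) cube([99, 1440, 17]);
translate([1293, 431, 302]) cube([99, 1440, 17]);
translate([1519, 431, 302]) cube([99, 1440, 17]);
translate([1745, 431, 302]) cube([99, 1440, 17]);
translate([1971, 431, 302]) cube([99, 1440, 17]);
translate([2197, 431, 302]) cube([99, 1440, 17]);


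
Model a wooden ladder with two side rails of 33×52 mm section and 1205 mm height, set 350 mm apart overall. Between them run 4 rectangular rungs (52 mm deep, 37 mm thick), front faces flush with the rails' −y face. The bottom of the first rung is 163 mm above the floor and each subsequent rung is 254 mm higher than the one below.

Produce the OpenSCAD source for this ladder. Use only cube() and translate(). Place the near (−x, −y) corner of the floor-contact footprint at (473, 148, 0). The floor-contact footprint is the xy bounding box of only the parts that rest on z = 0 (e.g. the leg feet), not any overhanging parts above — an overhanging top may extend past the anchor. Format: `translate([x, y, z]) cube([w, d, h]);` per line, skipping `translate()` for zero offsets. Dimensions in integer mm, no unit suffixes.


translate([473, 148, 0]) cube([33, 52, 1205]);
translate([790, 148, 0]) cube([33, 52, 1205]);
translate([506, 148, 163]) cube([284, 52, 37]);
translate([506, 148, 417]) cube([284, 52, 37]);
translate([506, 148, 671]) cube([284, 52, 37]);
translate([506, 148, 925]) cube([284, 52, 37]);


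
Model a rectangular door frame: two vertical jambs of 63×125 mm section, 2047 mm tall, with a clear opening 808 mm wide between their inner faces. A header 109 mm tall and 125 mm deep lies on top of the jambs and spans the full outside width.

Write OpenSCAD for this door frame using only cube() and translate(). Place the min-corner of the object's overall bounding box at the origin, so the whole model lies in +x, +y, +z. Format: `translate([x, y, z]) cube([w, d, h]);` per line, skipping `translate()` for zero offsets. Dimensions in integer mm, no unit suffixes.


cube([63, 125, 2047]);
translate([871, 0, 0]) cube([63, 125, 2047]);
translate([0, 0, 2047]) cube([934, 125, 109]);
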